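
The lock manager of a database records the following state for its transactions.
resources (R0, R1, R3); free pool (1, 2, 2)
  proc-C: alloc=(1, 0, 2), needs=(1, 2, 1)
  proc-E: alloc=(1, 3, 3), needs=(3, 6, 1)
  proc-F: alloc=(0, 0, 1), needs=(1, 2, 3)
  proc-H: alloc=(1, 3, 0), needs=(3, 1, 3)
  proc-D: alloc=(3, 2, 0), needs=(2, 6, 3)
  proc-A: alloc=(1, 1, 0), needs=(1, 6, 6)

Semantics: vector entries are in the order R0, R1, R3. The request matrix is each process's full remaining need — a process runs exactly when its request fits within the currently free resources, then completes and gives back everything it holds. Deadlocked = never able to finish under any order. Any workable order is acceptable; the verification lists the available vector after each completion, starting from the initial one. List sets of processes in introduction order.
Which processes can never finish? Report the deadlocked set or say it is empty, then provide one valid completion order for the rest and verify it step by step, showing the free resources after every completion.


Deadlocked: proc-E, proc-H, proc-D and proc-A.
Key observation: after proc-C, proc-F the pool peaks at (2, 2, 5), and each blocked process is short somewhere: proc-E on R0, R1; proc-H on R0; proc-D on R1; proc-A on R1, R3.
The rest can finish in the order proc-C, proc-F. Step-by-step check:
  pool = (1, 2, 2)
  run proc-C (needs (1, 2, 1), free (1, 2, 2)); after release of (1, 0, 2) the pool is (2, 2, 4)
  run proc-F (needs (1, 2, 3), free (2, 2, 4)); after release of (0, 0, 1) the pool is (2, 2, 5)
The blocked processes can never fit:
  proc-E still needs (3, 6, 1) but only (2, 2, 5) is free — short on R0 and R1
  proc-H still needs (3, 1, 3) but only (2, 2, 5) is free — short on R0
  proc-D still needs (2, 6, 3) but only (2, 2, 5) is free — short on R1
  proc-A still needs (1, 6, 6) but only (2, 2, 5) is free — short on R1 and R3


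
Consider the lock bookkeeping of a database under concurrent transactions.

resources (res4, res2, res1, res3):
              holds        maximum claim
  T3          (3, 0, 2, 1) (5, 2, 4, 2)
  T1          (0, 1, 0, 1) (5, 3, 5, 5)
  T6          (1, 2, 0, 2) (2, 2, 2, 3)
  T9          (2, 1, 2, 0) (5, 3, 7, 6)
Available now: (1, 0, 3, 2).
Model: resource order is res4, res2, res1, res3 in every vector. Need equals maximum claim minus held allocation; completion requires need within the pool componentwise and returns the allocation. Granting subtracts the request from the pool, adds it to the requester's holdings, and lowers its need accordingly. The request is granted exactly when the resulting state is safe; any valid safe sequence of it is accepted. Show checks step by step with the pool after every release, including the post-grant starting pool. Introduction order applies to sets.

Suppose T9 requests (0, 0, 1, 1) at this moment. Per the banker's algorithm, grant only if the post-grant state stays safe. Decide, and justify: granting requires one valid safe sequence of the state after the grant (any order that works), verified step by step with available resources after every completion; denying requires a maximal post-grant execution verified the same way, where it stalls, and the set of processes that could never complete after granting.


DENY — the pretend-granted state is unsafe.
Key observation: after T6, T3 the pool peaks at (5, 2, 4, 4), and each blocked process is short somewhere: T1 on res1; T9 on res3.
On the post-grant state, T6, T3 is a maximal run — nothing extends it. Check, step by step:
  pool = (1, 0, 2, 1)
  run T6 (needs (1, 0, 2, 1), free (1, 0, 2, 1)); after release of (1, 2, 0, 2) the pool is (2, 2, 2, 3)
  run T3 (needs (2, 2, 2, 1), free (2, 2, 2, 3)); after release of (3, 0, 2, 1) the pool is (5, 2, 4, 4)
  T1 cannot run: need (5, 2, 5, 4) vs free (5, 2, 4, 4) (insufficient res1)
  T9 cannot run: need (3, 2, 4, 5) vs free (5, 2, 4, 4) (insufficient res3)
Post-grant, the permanently blocked set is T1 and T9.


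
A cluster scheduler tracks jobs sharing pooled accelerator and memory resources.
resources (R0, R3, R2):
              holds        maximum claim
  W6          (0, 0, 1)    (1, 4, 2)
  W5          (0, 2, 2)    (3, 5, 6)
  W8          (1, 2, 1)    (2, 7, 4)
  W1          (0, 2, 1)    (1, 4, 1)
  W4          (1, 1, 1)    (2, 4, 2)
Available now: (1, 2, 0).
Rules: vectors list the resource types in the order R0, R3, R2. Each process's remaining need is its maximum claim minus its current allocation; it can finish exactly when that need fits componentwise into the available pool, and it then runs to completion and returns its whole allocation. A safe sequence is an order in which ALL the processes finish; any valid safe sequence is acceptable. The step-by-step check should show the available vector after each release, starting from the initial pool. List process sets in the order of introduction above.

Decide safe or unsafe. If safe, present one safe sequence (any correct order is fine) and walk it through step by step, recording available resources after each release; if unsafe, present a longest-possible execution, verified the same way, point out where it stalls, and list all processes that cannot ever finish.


SAFE. One safe sequence: W1, W6, W4, W8, W5.
Key observation: reading the order forward, W1 is the first process whose need (1, 2, 0) meets the free pool (1, 2, 0) exactly on a resource it requests.
Step-by-step check:
  pool = (1, 2, 0)
  W1: need (1, 2, 0) fits (1, 2, 0); releases (0, 2, 1), pool now (1, 4, 1)
  W6: need (1, 4, 1) fits (1, 4, 1); releases (0, 0, 1), pool now (1, 4, 2)
  W4: need (1, 3, 1) fits (1, 4, 2); releases (1, 1, 1), pool now (2, 5, 3)
  W8: need (1, 5, 3) fits (2, 5, 3); releases (1, 2, 1), pool now (3, 7, 4)
  W5: need (3, 3, 4) fits (3, 7, 4); releases (0, 2, 2), pool now (3, 9, 6)


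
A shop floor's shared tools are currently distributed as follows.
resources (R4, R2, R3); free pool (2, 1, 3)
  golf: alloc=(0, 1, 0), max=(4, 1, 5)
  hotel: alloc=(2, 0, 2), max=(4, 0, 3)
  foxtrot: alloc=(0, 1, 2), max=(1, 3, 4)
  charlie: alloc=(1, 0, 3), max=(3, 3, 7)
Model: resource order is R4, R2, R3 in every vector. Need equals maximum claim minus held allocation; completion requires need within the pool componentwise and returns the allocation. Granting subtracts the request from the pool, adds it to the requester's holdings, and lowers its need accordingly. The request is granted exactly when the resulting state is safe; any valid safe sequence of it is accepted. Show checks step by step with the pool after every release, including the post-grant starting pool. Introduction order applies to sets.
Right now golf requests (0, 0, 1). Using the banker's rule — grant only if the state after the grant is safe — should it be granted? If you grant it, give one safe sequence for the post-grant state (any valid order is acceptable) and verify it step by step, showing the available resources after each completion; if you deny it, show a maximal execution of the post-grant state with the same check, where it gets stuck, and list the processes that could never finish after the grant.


GRANT. The post-grant state is safe; one safe sequence: hotel, golf, foxtrot, charlie.
Key observation: (2, 1, 2) free after granting still covers hotel first, and each release covers the next.
Check on the post-grant state, step by step:
  pool = (2, 1, 2)
  hotel needs (2, 0, 1) <= (2, 1, 2) -> finishes; pool += (2, 0, 2) = (4, 1, 4)
  golf needs (4, 0, 4) <= (4, 1, 4) -> finishes; pool += (0, 1, 1) = (4, 2, 5)
  foxtrot needs (1, 2, 2) <= (4, 2, 5) -> finishes; pool += (0, 1, 2) = (4, 3, 7)
  charlie needs (2, 3, 4) <= (4, 3, 7) -> finishes; pool += (1, 0, 3) = (5, 3, 10)


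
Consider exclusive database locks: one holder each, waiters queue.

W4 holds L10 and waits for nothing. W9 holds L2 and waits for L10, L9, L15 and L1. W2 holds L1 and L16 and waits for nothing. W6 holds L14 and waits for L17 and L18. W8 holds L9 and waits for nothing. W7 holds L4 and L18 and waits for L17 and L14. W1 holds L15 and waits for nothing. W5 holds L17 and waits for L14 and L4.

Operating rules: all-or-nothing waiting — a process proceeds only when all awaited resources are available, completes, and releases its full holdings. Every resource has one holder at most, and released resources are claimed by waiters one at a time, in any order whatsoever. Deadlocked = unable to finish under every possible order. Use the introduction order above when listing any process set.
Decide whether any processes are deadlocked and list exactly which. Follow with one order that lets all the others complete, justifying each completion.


Deadlocked set: W6, W7 and W5.
Key observation: the wait chain closes on itself along W6 -> W7 -> W6; W5 is caught in further circular waits.
The rest can finish in the order W8, W1, W2, W4, W9.
Verifying each step:
  W8 waits on nothing -> runs at once and releases L9
  W1 waits on nothing -> runs at once and releases L15
  W2 waits on nothing -> runs at once and releases L1 and L16
  W4 waits on nothing -> runs at once and releases L10
  W9 waits on L10, L9, L15 and L1 — all released -> runs and releases L2


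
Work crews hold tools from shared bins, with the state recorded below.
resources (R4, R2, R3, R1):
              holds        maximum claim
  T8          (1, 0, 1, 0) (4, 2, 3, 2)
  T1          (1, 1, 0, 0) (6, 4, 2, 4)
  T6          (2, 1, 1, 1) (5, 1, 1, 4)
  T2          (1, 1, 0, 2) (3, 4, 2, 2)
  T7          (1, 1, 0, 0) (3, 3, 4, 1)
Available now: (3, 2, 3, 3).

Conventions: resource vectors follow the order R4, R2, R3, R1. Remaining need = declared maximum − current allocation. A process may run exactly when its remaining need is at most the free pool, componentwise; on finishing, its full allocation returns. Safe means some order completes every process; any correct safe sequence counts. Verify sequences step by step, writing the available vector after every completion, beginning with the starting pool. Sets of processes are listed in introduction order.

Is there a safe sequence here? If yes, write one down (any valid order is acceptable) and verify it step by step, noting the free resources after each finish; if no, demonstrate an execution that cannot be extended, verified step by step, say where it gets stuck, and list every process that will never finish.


SAFE, for example via the order T6, T7, T8, T1, T2.
Key observation: the first exact fit in this order is T6 — it needs (3, 0, 0, 3) with (3, 2, 3, 3) free, meeting a requested resource to the last unit.
Step-by-step check:
  pool = (3, 2, 3, 3)
  run T6 (needs (3, 0, 0, 3), free (3, 2, 3, 3)); after release of (2, 1, 1, 1) the pool is (5, 3, 4, 4)
  run T7 (needs (2, 2, 4, 1), free (5, 3, 4, 4)); after release of (1, 1, 0, 0) the pool is (6, 4, 4, 4)
  run T8 (needs (3, 2, 2, 2), free (6, 4, 4, 4)); after release of (1, 0, 1, 0) the pool is (7, 4, 5, 4)
  run T1 (needs (5, 3, 2, 4), free (7, 4, 5, 4)); after release of (1, 1, 0, 0) the pool is (8, 5, 5, 4)
  run T2 (needs (2, 3, 2, 0), free (8, 5, 5, 4)); after release of (1, 1, 0, 2) the pool is (9, 6, 5, 6)


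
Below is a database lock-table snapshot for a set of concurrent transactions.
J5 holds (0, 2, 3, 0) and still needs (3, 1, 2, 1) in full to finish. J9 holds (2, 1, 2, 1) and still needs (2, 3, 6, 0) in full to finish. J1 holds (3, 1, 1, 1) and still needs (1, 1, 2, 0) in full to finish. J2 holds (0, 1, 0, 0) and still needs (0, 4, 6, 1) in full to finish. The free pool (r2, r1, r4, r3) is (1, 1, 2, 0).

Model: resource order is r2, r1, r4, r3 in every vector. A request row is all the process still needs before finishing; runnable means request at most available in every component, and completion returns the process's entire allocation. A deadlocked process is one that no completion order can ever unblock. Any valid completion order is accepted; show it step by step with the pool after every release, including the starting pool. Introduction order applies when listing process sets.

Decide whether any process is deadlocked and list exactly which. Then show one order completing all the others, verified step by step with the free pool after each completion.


No process is deadlocked.
Key observation: starting with J1, each completion frees enough for the next — no one is permanently blocked.
One completion order for the rest: J1, J5, J9, J2. Walking it through:
  pool = (1, 1, 2, 0)
  run J1 (needs (1, 1, 2, 0), free (1, 1, 2, 0)); after release of (3, 1, 1, 1) the pool is (4, 2, 3, 1)
  run J5 (needs (3, 1, 2, 1), free (4, 2, 3, 1)); after release of (0, 2, 3, 0) the pool is (4, 4, 6, 1)
  run J9 (needs (2, 3, 6, 0), free (4, 4, 6, 1)); after release of (2, 1, 2, 1) the pool is (6, 5, 8, 2)
  run J2 (needs (0, 4, 6, 1), free (6, 5, 8, 2)); after release of (0, 1, 0, 0) the pool is (6, 6, 8, 2)


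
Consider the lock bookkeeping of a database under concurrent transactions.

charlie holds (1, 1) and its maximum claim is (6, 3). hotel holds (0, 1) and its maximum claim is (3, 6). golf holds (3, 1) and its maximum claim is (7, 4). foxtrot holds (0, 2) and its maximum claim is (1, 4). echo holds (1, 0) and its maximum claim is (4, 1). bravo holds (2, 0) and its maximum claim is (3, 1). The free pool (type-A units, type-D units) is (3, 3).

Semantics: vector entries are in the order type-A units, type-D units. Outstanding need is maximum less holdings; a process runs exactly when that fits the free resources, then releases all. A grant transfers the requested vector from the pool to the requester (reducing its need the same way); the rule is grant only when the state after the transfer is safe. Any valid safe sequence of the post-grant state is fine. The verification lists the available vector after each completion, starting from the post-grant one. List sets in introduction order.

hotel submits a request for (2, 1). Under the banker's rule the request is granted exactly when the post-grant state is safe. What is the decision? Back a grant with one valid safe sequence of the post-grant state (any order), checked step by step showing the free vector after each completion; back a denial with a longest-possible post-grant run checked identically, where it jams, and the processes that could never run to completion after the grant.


GRANT: granting preserves safety; a valid post-grant sequence is bravo, foxtrot, echo, golf, hotel, charlie.
Key observation: granting shrinks the pool to (1, 2), yet bravo still fits and the chain goes through.
Check on the post-grant state, step by step:
  pool = (1, 2)
  bravo needs (1, 1) <= (1, 2) -> finishes; pool += (2, 0) = (3, 2)
  foxtrot needs (1, 2) <= (3, 2) -> finishes; pool += (0, 2) = (3, 4)
  echo needs (3, 1) <= (3, 4) -> finishes; pool += (1, 0) = (4, 4)
  golf needs (4, 3) <= (4, 4) -> finishes; pool += (3, 1) = (7, 5)
  hotel needs (1, 4) <= (7, 5) -> finishes; pool += (2, 2) = (9, 7)
  charlie needs (5, 2) <= (9, 7) -> finishes; pool += (1, 1) = (10, 8)


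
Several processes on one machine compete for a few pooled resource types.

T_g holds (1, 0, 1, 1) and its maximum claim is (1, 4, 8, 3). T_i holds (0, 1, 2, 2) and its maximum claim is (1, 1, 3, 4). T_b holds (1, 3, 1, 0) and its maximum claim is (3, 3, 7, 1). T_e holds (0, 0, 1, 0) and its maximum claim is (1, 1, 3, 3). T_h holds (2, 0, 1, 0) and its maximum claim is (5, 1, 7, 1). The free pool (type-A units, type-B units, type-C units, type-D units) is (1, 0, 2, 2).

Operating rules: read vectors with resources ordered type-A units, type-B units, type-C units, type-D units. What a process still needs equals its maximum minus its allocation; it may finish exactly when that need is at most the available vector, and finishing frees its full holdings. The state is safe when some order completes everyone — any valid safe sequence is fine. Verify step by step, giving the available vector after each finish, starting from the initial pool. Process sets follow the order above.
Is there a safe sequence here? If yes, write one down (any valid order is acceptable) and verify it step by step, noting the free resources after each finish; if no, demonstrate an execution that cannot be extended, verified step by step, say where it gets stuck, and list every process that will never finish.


UNSAFE — no complete ordering exists.
Key observation: once T_i, T_e finish, the pool peaks at (1, 1, 5, 4) — and every remaining process still needs more type-C units than that.
Going as far as possible: T_i, T_e; after that, nothing fits. Walking it through:
  pool = (1, 0, 2, 2)
  T_i: need (1, 0, 1, 2) fits (1, 0, 2, 2); releases (0, 1, 2, 2), pool now (1, 1, 4, 4)
  T_e: need (1, 1, 2, 3) fits (1, 1, 4, 4); releases (0, 0, 1, 0), pool now (1, 1, 5, 4)
  T_g still needs (0, 4, 7, 2) but only (1, 1, 5, 4) is free — short on type-B units and type-C units
  T_b still needs (2, 0, 6, 1) but only (1, 1, 5, 4) is free — short on type-A units and type-C units
  T_h still needs (3, 1, 6, 1) but only (1, 1, 5, 4) is free — short on type-A units and type-C units
Processes that can never finish: T_g, T_b and T_h.


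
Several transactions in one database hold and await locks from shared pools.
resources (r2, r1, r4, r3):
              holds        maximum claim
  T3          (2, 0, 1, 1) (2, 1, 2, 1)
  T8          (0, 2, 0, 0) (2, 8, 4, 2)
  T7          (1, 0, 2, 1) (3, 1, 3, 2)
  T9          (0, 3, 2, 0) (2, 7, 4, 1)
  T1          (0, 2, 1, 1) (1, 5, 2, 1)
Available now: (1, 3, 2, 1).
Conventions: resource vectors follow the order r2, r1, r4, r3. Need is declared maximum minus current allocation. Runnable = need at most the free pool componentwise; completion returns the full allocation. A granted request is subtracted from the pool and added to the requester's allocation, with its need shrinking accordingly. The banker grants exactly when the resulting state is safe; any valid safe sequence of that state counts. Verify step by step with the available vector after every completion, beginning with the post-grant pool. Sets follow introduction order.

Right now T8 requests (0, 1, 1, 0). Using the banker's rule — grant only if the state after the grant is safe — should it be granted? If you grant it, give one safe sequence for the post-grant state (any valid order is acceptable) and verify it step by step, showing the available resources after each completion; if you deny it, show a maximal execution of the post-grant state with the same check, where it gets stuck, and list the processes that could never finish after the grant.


DENY: after the grant no complete ordering would exist.
Key observation: no order helps: past T3, T7, the free pool tops out at (4, 2, 4, 3), below what each blocked process needs in r1.
On the post-grant state, T3, T7 is a maximal run — nothing extends it. Verifying each step:
  pool = (1, 2, 1, 1)
  T3 needs (0, 1, 1, 0) <= (1, 2, 1, 1) -> finishes; pool += (2, 0, 1, 1) = (3, 2, 2, 2)
  T7 needs (2, 1, 1, 1) <= (3, 2, 2, 2) -> finishes; pool += (1, 0, 2, 1) = (4, 2, 4, 3)
  T8 cannot run: need (2, 5, 3, 2) vs free (4, 2, 4, 3) (insufficient r1)
  T9 cannot run: need (2, 4, 2, 1) vs free (4, 2, 4, 3) (insufficient r1)
  T1 cannot run: need (1, 3, 1, 0) vs free (4, 2, 4, 3) (insufficient r1)
Processes that could never finish after the grant: T8, T9 and T1.


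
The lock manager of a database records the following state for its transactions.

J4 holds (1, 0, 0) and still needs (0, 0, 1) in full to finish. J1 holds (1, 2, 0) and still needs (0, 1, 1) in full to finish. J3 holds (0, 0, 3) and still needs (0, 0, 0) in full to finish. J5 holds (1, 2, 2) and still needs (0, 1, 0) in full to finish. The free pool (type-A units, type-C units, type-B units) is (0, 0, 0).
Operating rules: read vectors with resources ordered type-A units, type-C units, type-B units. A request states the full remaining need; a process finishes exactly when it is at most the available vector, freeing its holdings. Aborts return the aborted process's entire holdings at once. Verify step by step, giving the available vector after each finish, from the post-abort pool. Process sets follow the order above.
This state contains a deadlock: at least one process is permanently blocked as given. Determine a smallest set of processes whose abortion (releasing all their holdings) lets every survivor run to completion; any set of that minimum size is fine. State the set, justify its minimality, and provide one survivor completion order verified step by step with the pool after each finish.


Minimum abort set: J1.
Key observation: J5 was stuck for good until J1 gave back (1, 2, 0); in the order shown it finishes at step 1.
Minimality: the empty abort set fails — the state is deadlocked as it stands.
The survivors complete as J5, J3, J4. Walking it through (starting from the post-abort pool):
  pool = (1, 2, 0)
  J5 needs (0, 1, 0) <= (1, 2, 0) -> finishes; pool += (1, 2, 2) = (2, 4, 2)
  J3 needs (0, 0, 0) <= (2, 4, 2) -> finishes; pool += (0, 0, 3) = (2, 4, 5)
  J4 needs (0, 0, 1) <= (2, 4, 5) -> finishes; pool += (1, 0, 0) = (3, 4, 5)


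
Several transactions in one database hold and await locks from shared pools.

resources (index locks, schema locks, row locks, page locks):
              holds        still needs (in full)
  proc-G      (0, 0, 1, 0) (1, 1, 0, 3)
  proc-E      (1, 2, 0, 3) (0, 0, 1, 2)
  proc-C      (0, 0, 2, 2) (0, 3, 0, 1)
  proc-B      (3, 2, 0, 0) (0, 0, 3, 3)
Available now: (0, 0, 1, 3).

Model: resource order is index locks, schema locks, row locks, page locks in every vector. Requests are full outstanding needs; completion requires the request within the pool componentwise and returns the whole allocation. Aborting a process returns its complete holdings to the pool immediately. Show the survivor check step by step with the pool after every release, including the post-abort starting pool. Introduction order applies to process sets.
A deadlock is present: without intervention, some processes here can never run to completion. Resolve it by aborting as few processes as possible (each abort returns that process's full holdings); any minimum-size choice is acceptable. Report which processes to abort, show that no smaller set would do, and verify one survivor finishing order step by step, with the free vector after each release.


Abort proc-B.
Key observation: the returned (3, 2, 0, 0) from proc-B is what brings proc-C — unrunnable before, under any order — into play at step 3.
Why nothing smaller works: aborting no one leaves the state deadlocked as given.
Survivors finish in the order: proc-E, proc-G, proc-C. Walking it through (pool after the aborts first):
  pool = (3, 2, 1, 3)
  proc-E needs (0, 0, 1, 2) <= (3, 2, 1, 3) -> finishes; pool += (1, 2, 0, 3) = (4, 4, 1, 6)
  proc-G needs (1, 1, 0, 3) <= (4, 4, 1, 6) -> finishes; pool += (0, 0, 1, 0) = (4, 4, 2, 6)
  proc-C needs (0, 3, 0, 1) <= (4, 4, 2, 6) -> finishes; pool += (0, 0, 2, 2) = (4, 4, 4, 8)


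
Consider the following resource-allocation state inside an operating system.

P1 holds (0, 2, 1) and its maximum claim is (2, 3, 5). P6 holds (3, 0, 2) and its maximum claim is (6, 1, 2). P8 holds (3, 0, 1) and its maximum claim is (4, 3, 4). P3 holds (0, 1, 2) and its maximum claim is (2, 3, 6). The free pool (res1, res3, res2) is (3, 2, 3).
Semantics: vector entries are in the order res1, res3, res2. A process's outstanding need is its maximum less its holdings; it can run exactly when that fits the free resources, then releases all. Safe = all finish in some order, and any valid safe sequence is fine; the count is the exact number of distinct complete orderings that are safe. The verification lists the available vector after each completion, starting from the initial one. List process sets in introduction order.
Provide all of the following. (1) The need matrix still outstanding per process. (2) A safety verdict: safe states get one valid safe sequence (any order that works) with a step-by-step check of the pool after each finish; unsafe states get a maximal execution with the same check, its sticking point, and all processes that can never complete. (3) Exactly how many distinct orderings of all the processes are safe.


(1) Need matrix, components ordered res1, res3, res2:
  P1: (2, 1, 4)
  P6: (3, 1, 0)
  P8: (1, 3, 3)
  P3: (2, 2, 4)
(2) SAFE. One safe sequence: P6, P3, P1, P8.
Key observation: reading the order forward, P6 is the first process whose need (3, 1, 0) meets the free pool (3, 2, 3) exactly on a resource it requests.
Walking it through:
  pool = (3, 2, 3)
  P6: need (3, 1, 0) fits (3, 2, 3); releases (3, 0, 2), pool now (6, 2, 5)
  P3: need (2, 2, 4) fits (6, 2, 5); releases (0, 1, 2), pool now (6, 3, 7)
  P1: need (2, 1, 4) fits (6, 3, 7); releases (0, 2, 1), pool now (6, 5, 8)
  P8: need (1, 3, 3) fits (6, 5, 8); releases (3, 0, 1), pool now (9, 5, 9)
(3) Precisely 4 of the possible complete orderings are safe sequences.


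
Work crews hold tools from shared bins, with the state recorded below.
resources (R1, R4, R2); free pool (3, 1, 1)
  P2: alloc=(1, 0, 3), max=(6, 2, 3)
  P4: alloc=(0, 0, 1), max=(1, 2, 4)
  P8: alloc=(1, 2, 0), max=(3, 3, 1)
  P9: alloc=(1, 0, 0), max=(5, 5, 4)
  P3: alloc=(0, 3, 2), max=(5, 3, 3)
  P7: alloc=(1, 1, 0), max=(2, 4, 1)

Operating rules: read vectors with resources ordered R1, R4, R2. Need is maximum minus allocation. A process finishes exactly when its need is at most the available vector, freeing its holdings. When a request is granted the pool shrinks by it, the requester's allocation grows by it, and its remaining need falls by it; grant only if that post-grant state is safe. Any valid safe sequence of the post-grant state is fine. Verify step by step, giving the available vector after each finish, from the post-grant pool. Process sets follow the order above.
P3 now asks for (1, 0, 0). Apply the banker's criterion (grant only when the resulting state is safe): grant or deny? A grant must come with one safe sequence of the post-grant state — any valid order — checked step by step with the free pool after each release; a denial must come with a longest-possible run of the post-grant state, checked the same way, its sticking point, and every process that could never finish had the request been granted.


GRANT — the state after the grant stays safe, e.g. via P8, P7, P3, P4, P2, P9.
Key observation: post-grant, (2, 1, 1) remains, and an order beginning with P8 completes everyone.
Step-by-step check of the post-grant state:
  pool = (2, 1, 1)
  run P8 (needs (2, 1, 1), free (2, 1, 1)); after release of (1, 2, 0) the pool is (3, 3, 1)
  run P7 (needs (1, 3, 1), free (3, 3, 1)); after release of (1, 1, 0) the pool is (4, 4, 1)
  run P3 (needs (4, 0, 1), free (4, 4, 1)); after release of (1, 3, 2) the pool is (5, 7, 3)
  run P4 (needs (1, 2, 3), free (5, 7, 3)); after release of (0, 0, 1) the pool is (5, 7, 4)
  run P2 (needs (5, 2, 0), free (5, 7, 4)); after release of (1, 0, 3) the pool is (6, 7, 7)
  run P9 (needs (4, 5, 4), free (6, 7, 7)); after release of (1, 0, 0) the pool is (7, 7, 7)


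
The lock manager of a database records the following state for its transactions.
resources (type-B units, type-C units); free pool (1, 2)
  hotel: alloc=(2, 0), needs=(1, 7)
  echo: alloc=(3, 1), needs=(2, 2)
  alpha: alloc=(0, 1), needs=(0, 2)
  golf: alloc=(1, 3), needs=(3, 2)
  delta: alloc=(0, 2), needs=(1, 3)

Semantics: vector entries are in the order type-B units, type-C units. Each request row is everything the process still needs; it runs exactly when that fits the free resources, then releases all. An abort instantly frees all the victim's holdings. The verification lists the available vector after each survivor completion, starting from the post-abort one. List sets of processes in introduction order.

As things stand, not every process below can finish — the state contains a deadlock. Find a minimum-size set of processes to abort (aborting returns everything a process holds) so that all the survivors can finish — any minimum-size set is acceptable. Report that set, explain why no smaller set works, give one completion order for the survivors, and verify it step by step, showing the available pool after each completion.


Minimum abort set: golf.
Key observation: the returned (1, 3) from golf is what brings hotel — unrunnable before, under any order — into play at step 2.
Why nothing smaller works: aborting no one leaves the state deadlocked as given.
The survivors complete as delta, hotel, alpha, echo. Verifying each step (starting from the post-abort pool):
  pool = (2, 5)
  delta needs (1, 3) <= (2, 5) -> finishes; pool += (0, 2) = (2, 7)
  hotel needs (1, 7) <= (2, 7) -> finishes; pool += (2, 0) = (4, 7)
  alpha needs (0, 2) <= (4, 7) -> finishes; pool += (0, 1) = (4, 8)
  echo needs (2, 2) <= (4, 8) -> finishes; pool += (3, 1) = (7, 9)


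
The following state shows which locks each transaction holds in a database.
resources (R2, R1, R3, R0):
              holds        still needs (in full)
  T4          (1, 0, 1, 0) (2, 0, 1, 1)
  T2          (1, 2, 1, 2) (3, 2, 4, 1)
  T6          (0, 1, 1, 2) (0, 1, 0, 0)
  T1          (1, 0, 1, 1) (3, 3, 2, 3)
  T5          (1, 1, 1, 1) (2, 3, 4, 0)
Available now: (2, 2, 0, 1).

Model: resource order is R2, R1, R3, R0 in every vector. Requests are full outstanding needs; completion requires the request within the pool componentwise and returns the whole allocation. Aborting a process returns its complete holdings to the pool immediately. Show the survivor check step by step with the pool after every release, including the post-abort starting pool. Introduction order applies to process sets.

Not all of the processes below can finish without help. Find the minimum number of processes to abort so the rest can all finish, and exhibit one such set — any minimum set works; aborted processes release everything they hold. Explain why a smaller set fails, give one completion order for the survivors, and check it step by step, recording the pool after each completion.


Abort T5.
Key observation: aborting T5 returns (1, 1, 1, 1), and T2 — hopeless before — runs at step 4 with the returned capacity in the pool.
No smaller set exists: with zero aborts the deadlock remains.
Survivors finish in the order: T6, T4, T1, T2. Step-by-step check (pool after the aborts first):
  pool = (3, 3, 1, 2)
  run T6 (needs (0, 1, 0, 0), free (3, 3, 1, 2)); after release of (0, 1, 1, 2) the pool is (3, 4, 2, 4)
  run T4 (needs (2, 0, 1, 1), free (3, 4, 2, 4)); after release of (1, 0, 1, 0) the pool is (4, 4, 3, 4)
  run T1 (needs (3, 3, 2, 3), free (4, 4, 3, 4)); after release of (1, 0, 1, 1) the pool is (5, 4, 4, 5)
  run T2 (needs (3, 2, 4, 1), free (5, 4, 4, 5)); after release of (1, 2, 1, 2) the pool is (6, 6, 5, 7)


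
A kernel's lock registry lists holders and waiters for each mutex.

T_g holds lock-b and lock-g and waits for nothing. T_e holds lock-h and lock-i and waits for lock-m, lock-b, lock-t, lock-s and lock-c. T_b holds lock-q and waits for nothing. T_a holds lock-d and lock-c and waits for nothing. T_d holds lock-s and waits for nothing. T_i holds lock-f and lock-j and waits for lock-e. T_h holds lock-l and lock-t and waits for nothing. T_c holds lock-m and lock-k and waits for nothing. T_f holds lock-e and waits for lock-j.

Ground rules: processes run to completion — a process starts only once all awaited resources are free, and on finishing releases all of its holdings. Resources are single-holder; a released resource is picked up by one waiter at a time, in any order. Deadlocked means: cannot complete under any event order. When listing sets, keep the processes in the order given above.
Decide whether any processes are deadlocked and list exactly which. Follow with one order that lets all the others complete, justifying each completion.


Deadlocked set: T_i and T_f.
Key observation: the knot is the closed ring of waits T_i -> T_f -> T_i; no other process is dragged down with it.
A valid finishing order for the others: T_g, T_c, T_b, T_h, T_d, T_a, T_e.
Check, step by step:
  T_g: no waits; runs immediately, freeing lock-b and lock-g
  T_c: no waits; runs immediately, freeing lock-m and lock-k
  T_b: no waits; runs immediately, freeing lock-q
  T_h: no waits; runs immediately, freeing lock-l and lock-t
  T_d: no waits; runs immediately, freeing lock-s
  T_a: no waits; runs immediately, freeing lock-d and lock-c
  T_e: everything it awaited (lock-m, lock-b, lock-t, lock-s and lock-c) is free; runs, freeing lock-h and lock-i


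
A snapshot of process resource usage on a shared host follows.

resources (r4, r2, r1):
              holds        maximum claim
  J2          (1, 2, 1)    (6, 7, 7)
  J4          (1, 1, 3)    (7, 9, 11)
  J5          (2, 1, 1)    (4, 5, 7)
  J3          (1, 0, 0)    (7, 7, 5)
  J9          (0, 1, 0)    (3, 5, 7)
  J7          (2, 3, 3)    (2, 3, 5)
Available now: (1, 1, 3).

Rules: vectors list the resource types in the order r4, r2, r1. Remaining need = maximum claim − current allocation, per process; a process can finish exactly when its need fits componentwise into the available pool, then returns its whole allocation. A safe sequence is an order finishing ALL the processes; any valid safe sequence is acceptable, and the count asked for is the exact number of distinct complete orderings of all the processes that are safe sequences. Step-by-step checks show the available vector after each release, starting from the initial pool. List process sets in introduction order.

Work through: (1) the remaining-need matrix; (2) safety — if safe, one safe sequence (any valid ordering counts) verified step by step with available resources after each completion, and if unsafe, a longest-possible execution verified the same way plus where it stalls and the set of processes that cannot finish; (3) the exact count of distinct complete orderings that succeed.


(1) Outstanding need per process (order r4, r2, r1):
  J2: (5, 5, 6)
  J4: (6, 8, 8)
  J5: (2, 4, 6)
  J3: (6, 7, 5)
  J9: (3, 4, 7)
  J7: (0, 0, 2)
(2) The state is SAFE; one workable sequence: J7, J5, J9, J2, J4, J3.
Key observation: the order's first zero-slack moment is J5 ((2, 4, 6) needed, (3, 4, 6) free — a requested resource with nothing to spare).
Verifying each step:
  pool = (1, 1, 3)
  J7 needs (0, 0, 2) <= (1, 1, 3) -> finishes; pool += (2, 3, 3) = (3, 4, 6)
  J5 needs (2, 4, 6) <= (3, 4, 6) -> finishes; pool += (2, 1, 1) = (5, 5, 7)
  J9 needs (3, 4, 7) <= (5, 5, 7) -> finishes; pool += (0, 1, 0) = (5, 6, 7)
  J2 needs (5, 5, 6) <= (5, 6, 7) -> finishes; pool += (1, 2, 1) = (6, 8, 8)
  J4 needs (6, 8, 8) <= (6, 8, 8) -> finishes; pool += (1, 1, 3) = (7, 9, 11)
  J3 needs (6, 7, 5) <= (7, 9, 11) -> finishes; pool += (1, 0, 0) = (8, 9, 11)
(3) The exact count: 5 of the possible complete orderings are safe sequences.


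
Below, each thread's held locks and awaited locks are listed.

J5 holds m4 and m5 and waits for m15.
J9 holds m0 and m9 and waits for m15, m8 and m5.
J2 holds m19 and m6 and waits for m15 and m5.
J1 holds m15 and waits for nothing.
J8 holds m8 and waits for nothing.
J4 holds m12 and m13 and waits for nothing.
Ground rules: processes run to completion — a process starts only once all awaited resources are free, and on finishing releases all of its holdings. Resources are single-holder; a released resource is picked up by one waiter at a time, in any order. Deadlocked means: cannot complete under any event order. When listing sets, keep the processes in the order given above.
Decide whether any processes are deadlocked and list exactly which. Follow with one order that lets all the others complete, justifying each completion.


Nothing here is deadlocked.
Key observation: every chain of waits terminates; starting from the processes that wait on nothing, all the rest unlock in turn.
The rest can finish in the order J1, J8, J5, J2, J4, J9.
Check, step by step:
  J1 waits on nothing -> runs at once and releases m15
  J8 waits on nothing -> runs at once and releases m8
  J5 waits on m15 — all released -> runs and releases m4 and m5
  J2 waits on m15 and m5 — all released -> runs and releases m19 and m6
  J4 waits on nothing -> runs at once and releases m12 and m13
  J9 waits on m15, m8 and m5 — all released -> runs and releases m0 and m9


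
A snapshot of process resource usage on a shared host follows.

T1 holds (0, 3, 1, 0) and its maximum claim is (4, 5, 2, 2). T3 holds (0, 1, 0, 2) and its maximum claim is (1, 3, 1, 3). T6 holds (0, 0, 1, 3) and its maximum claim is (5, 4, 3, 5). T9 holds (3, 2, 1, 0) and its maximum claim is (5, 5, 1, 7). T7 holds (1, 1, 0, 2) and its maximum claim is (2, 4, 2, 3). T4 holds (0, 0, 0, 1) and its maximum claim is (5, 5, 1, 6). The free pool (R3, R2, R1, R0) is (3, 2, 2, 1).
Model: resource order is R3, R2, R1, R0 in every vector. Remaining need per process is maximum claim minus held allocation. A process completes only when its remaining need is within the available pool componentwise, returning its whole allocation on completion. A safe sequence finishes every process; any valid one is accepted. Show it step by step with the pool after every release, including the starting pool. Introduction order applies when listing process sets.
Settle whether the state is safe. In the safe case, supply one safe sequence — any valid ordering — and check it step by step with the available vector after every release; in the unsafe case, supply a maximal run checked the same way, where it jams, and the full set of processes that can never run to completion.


The state is UNSAFE.
Key observation: after T3, T7, T1 the pool peaks at (4, 7, 3, 5), and each blocked process is short somewhere: T6 on R3; T9 on R0; T4 on R3.
A maximal execution: T3, T7, T1 — then nothing else fits. Check, step by step:
  pool = (3, 2, 2, 1)
  T3 needs (1, 2, 1, 1) <= (3, 2, 2, 1) -> finishes; pool += (0, 1, 0, 2) = (3, 3, 2, 3)
  T7 needs (1, 3, 2, 1) <= (3, 3, 2, 3) -> finishes; pool += (1, 1, 0, 2) = (4, 4, 2, 5)
  T1 needs (4, 2, 1, 2) <= (4, 4, 2, 5) -> finishes; pool += (0, 3, 1, 0) = (4, 7, 3, 5)
  blocked: T6 wants (5, 4, 2, 2), pool (4, 7, 3, 5) — not enough R3
  blocked: T9 wants (2, 3, 0, 7), pool (4, 7, 3, 5) — not enough R0
  blocked: T4 wants (5, 5, 1, 5), pool (4, 7, 3, 5) — not enough R3
Never able to finish: T6, T9 and T4.


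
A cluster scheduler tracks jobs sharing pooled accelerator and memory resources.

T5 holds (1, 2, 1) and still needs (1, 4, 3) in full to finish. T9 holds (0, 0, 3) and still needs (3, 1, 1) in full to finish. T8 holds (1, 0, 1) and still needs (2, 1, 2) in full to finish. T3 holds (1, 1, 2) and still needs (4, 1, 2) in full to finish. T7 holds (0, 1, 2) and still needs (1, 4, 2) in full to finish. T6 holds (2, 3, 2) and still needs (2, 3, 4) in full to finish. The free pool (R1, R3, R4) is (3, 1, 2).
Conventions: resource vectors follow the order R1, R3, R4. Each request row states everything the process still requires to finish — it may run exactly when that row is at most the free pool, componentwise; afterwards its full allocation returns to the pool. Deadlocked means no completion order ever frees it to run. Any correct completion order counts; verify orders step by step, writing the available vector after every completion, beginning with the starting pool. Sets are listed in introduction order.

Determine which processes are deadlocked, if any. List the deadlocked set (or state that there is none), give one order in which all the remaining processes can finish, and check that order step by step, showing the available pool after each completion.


Deadlocked: T5, T7 and T6.
Key observation: the wall is R3: completing T8, T3, T9 brings the pool only to (5, 2, 8), and all the rest need more.
A valid finishing order for the others: T8, T3, T9. Walking it through:
  pool = (3, 1, 2)
  T8: need (2, 1, 2) fits (3, 1, 2); releases (1, 0, 1), pool now (4, 1, 3)
  T3: need (4, 1, 2) fits (4, 1, 3); releases (1, 1, 2), pool now (5, 2, 5)
  T9: need (3, 1, 1) fits (5, 2, 5); releases (0, 0, 3), pool now (5, 2, 8)
None of the blocked processes ever fits:
  T5 still needs (1, 4, 3) but only (5, 2, 8) is free — short on R3
  T7 still needs (1, 4, 2) but only (5, 2, 8) is free — short on R3
  T6 still needs (2, 3, 4) but only (5, 2, 8) is free — short on R3


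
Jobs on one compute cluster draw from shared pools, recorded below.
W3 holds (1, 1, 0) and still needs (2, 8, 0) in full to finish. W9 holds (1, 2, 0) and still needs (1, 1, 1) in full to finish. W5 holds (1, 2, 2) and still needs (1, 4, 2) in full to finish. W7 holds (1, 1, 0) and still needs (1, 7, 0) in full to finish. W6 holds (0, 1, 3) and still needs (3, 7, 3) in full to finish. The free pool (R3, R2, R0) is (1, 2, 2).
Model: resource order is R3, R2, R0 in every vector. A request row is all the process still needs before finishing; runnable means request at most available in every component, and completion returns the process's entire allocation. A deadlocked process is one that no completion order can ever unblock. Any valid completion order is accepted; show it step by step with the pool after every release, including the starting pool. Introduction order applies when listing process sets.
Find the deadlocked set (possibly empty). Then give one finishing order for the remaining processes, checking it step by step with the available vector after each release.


Deadlocked set: W3, W7 and W6.
Key observation: once W9, W5 finish, the pool peaks at (3, 6, 4) — and every remaining process still needs more R2 than that.
A valid finishing order for the others: W9, W5. Walking it through:
  pool = (1, 2, 2)
  W9: need (1, 1, 1) fits (1, 2, 2); releases (1, 2, 0), pool now (2, 4, 2)
  W5: need (1, 4, 2) fits (2, 4, 2); releases (1, 2, 2), pool now (3, 6, 4)
The stuck group stays short no matter what:
  W3 still needs (2, 8, 0) but only (3, 6, 4) is free — short on R2
  W7 still needs (1, 7, 0) but only (3, 6, 4) is free — short on R2
  W6 still needs (3, 7, 3) but only (3, 6, 4) is free — short on R2
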